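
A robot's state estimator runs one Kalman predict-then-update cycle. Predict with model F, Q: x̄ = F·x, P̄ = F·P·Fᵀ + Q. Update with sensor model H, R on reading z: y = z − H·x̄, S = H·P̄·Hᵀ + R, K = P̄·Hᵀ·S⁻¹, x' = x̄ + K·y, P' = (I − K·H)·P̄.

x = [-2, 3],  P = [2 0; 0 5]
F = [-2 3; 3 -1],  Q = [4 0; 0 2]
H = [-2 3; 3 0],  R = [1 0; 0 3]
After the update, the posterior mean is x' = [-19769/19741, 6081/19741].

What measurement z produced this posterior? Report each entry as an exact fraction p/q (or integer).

x̄ = F·x = [13, -9]
P̄ = F·P·Fᵀ + Q = [57 -27; -27 25]
S = H·P̄·Hᵀ + R = [778 -585; -585 516]
K = P̄·Hᵀ·S⁻¹ = [-195/19741 6321/19741; 6393/19741 4149/19741]
x' − x̄ = [-276402/19741, 183750/19741] = K·y
y = (KᵀK)⁻¹·Kᵀ·(x' − x̄) = [56, -42]
z = y + H·x̄ = [56, -42] + [-53, 39] = [3, -3]

z = [3, -3]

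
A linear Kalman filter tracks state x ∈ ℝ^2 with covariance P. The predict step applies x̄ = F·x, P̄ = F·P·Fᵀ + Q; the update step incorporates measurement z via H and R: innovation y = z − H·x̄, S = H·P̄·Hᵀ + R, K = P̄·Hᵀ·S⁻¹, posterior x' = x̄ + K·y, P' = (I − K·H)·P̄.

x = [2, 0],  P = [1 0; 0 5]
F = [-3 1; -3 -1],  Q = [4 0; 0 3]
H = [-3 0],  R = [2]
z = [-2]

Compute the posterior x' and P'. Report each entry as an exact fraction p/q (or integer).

x' = [24/41, -186/41]
P' = [9/41 2/41; 2/41 661/41]

x̄ = F·x = [-6, -6]
P̄ = F·P·Fᵀ + Q = [18 4; 4 17]
y = z − H·x̄ = [-20]
S = H·P̄·Hᵀ + R = [164]
K = P̄·Hᵀ·S⁻¹ = [-27/82; -3/41]
x' = x̄ + K·y = [24/41, -186/41]
P' = (I − K·H)·P̄ = [9/41 2/41; 2/41 661/41]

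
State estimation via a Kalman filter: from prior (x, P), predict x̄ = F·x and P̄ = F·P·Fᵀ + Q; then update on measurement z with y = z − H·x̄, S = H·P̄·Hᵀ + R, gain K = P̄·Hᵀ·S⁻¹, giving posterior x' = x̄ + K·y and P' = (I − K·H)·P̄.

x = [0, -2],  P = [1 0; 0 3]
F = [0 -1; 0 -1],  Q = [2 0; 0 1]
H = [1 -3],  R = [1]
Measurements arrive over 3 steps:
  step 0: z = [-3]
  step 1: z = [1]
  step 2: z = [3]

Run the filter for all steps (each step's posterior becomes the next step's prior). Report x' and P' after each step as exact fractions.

step 0: x' = [11/6, 13/8], P' = [13/3 3/2; 3/2 5/8]
step 1: x' = [-101/58, -28/29], P' = [75/29 49/58; 49/58 11/29]
step 2: x' = [139/98, -159/392], P' = [111/49 71/98; 71/98 131/392]

step 0: x̄ = F·x = [2, 2]
step 0: P̄ = F·P·Fᵀ + Q = [5 3; 3 4]
step 0: y = z − H·x̄ = [1]
step 0: S = H·P̄·Hᵀ + R = [24]
step 0: K = P̄·Hᵀ·S⁻¹ = [-1/6; -3/8]
step 0: x' = x̄ + K·y = [11/6, 13/8]
step 0: P' = (I − K·H)·P̄ = [13/3 3/2; 3/2 5/8]
step 1: x̄ = F·x = [-13/8, -13/8]
step 1: P̄ = F·P·Fᵀ + Q = [21/8 5/8; 5/8 13/8]
step 1: y = z − H·x̄ = [-9/4]
step 1: S = H·P̄·Hᵀ + R = [29/2]
step 1: K = P̄·Hᵀ·S⁻¹ = [3/58; -17/58]
step 1: x' = x̄ + K·y = [-101/58, -28/29]
step 1: P' = (I − K·H)·P̄ = [75/29 49/58; 49/58 11/29]
step 2: x̄ = F·x = [28/29, 28/29]
step 2: P̄ = F·P·Fᵀ + Q = [69/29 11/29; 11/29 40/29]
step 2: y = z − H·x̄ = [143/29]
step 2: S = H·P̄·Hᵀ + R = [392/29]
step 2: K = P̄·Hᵀ·S⁻¹ = [9/98; -109/392]
step 2: x' = x̄ + K·y = [139/98, -159/392]
step 2: P' = (I − K·H)·P̄ = [111/49 71/98; 71/98 131/392]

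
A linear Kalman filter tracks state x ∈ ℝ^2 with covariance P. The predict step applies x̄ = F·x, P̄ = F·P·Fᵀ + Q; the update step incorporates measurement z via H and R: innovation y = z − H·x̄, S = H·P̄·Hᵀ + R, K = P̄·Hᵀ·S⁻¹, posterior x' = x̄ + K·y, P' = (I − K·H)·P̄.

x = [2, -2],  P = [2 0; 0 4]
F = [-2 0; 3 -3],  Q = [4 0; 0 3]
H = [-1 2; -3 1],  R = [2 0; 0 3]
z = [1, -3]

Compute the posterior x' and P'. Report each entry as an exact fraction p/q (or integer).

x̄ = F·x = [-4, 12]
P̄ = F·P·Fᵀ + Q = [12 -12; -12 57]
y = z − H·x̄ = [-27, -27]
S = H·P̄·Hᵀ + R = [290 234; 234 240]
K = P̄·Hᵀ·S⁻¹ = [216/1237 -458/1237; 1413/2474 -419/2474]
x' = x̄ + K·y = [1586/1237, 1425/1237]
P' = (I − K·H)·P̄ = [636/1237 534/1237; 534/1237 1947/2474]

x' = [1586/1237, 1425/1237]
P' = [636/1237 534/1237; 534/1237 1947/2474]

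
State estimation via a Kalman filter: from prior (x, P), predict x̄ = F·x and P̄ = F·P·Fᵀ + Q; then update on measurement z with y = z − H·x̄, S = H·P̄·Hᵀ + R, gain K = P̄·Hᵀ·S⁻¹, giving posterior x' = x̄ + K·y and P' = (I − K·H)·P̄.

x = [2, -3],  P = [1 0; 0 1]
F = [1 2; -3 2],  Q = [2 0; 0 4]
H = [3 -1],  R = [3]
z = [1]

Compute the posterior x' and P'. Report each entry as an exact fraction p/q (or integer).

x̄ = F·x = [-4, -12]
P̄ = F·P·Fᵀ + Q = [7 1; 1 17]
y = z − H·x̄ = [1]
S = H·P̄·Hᵀ + R = [77]
K = P̄·Hᵀ·S⁻¹ = [20/77; -2/11]
x' = x̄ + K·y = [-288/77, -134/11]
P' = (I − K·H)·P̄ = [139/77 51/11; 51/11 159/11]

x' = [-288/77, -134/11]
P' = [139/77 51/11; 51/11 159/11]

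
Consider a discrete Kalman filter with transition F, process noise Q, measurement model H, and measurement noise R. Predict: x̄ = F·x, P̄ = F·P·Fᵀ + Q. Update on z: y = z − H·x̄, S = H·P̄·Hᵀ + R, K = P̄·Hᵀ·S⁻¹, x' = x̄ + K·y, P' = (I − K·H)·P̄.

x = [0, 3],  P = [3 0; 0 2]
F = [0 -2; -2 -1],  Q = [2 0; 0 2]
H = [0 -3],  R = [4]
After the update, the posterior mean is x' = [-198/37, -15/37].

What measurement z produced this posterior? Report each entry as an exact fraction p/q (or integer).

z = [1]

x̄ = F·x = [-6, -3]
P̄ = F·P·Fᵀ + Q = [10 4; 4 16]
S = H·P̄·Hᵀ + R = [148]
K = P̄·Hᵀ·S⁻¹ = [-3/37; -12/37]
x' − x̄ = [24/37, 96/37] = K·y
y = (KᵀK)⁻¹·Kᵀ·(x' − x̄) = [-8]
z = y + H·x̄ = [-8] + [9] = [1]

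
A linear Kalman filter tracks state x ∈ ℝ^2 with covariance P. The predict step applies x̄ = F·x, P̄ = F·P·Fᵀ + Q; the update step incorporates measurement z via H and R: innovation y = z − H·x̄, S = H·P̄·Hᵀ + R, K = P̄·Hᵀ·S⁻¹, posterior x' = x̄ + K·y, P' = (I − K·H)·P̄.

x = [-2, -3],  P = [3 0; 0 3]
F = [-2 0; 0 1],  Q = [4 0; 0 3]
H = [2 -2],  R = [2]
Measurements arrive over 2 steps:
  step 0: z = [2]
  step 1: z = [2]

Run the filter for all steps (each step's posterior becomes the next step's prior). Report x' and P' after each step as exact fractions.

step 0: x̄ = F·x = [4, -3]
step 0: P̄ = F·P·Fᵀ + Q = [16 0; 0 6]
step 0: y = z − H·x̄ = [-12]
step 0: S = H·P̄·Hᵀ + R = [90]
step 0: K = P̄·Hᵀ·S⁻¹ = [16/45; -2/15]
step 0: x' = x̄ + K·y = [-4/15, -7/5]
step 0: P' = (I − K·H)·P̄ = [208/45 64/15; 64/15 22/5]
step 1: x̄ = F·x = [8/15, -7/5]
step 1: P̄ = F·P·Fᵀ + Q = [1012/45 -128/15; -128/15 37/5]
step 1: y = z − H·x̄ = [-28/15]
step 1: S = H·P̄·Hᵀ + R = [8542/45]
step 1: K = P̄·Hᵀ·S⁻¹ = [1396/4271; -717/4271]
step 1: x' = x̄ + K·y = [-328/4271, -4641/4271]
step 1: P' = (I − K·H)·P̄ = [9436/4271 8040/4271; 8040/4271 8757/4271]

step 0: x' = [-4/15, -7/5], P' = [208/45 64/15; 64/15 22/5]
step 1: x' = [-328/4271, -4641/4271], P' = [9436/4271 8040/4271; 8040/4271 8757/4271]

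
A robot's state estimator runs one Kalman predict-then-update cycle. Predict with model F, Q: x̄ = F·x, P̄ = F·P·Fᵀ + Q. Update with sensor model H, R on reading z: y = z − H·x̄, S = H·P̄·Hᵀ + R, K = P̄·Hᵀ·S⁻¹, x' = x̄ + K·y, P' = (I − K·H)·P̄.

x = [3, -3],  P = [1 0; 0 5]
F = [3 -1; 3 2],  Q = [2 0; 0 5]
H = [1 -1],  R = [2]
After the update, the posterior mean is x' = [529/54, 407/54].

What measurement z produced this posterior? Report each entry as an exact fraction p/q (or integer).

x̄ = F·x = [12, 3]
P̄ = F·P·Fᵀ + Q = [16 -1; -1 34]
S = H·P̄·Hᵀ + R = [54]
K = P̄·Hᵀ·S⁻¹ = [17/54; -35/54]
x' − x̄ = [-119/54, 245/54] = K·y
y = (KᵀK)⁻¹·Kᵀ·(x' − x̄) = [-7]
z = y + H·x̄ = [-7] + [9] = [2]

z = [2]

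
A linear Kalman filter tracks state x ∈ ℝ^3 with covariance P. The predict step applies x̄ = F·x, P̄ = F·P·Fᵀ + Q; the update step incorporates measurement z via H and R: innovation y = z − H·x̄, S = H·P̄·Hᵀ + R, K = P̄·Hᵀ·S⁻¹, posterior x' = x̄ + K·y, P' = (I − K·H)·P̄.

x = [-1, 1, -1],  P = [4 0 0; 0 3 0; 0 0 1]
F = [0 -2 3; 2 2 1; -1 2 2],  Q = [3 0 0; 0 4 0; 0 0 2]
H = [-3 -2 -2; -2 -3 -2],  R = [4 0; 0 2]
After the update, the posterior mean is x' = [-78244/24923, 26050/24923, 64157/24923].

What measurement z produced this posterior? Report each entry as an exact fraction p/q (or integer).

z = [2, -2]

x̄ = F·x = [-5, -1, 1]
P̄ = F·P·Fᵀ + Q = [24 -9 -6; -9 33 6; -6 6 22]
S = H·P̄·Hᵀ + R = [308 313; 313 399]
K = P̄·Hᵀ·S⁻¹ = [-13941/24923 10374/24923; 8760/24923 -12681/24923; 488/24923 -3506/24923]
x' − x̄ = [46371/24923, 50973/24923, 39234/24923] = K·y
y = (KᵀK)⁻¹·Kᵀ·(x' − x̄) = [-13, -13]
z = y + H·x̄ = [-13, -13] + [15, 11] = [2, -2]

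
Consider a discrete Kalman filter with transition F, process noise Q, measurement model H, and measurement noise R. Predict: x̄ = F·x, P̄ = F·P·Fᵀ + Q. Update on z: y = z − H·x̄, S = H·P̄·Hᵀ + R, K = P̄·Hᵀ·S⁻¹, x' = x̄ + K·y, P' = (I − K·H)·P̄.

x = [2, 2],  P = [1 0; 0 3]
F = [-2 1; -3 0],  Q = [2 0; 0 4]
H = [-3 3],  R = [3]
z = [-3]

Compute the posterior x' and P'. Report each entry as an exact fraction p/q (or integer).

x̄ = F·x = [-2, -6]
P̄ = F·P·Fᵀ + Q = [9 6; 6 13]
y = z − H·x̄ = [9]
S = H·P̄·Hᵀ + R = [93]
K = P̄·Hᵀ·S⁻¹ = [-3/31; 7/31]
x' = x̄ + K·y = [-89/31, -123/31]
P' = (I − K·H)·P̄ = [252/31 249/31; 249/31 256/31]

x' = [-89/31, -123/31]
P' = [252/31 249/31; 249/31 256/31]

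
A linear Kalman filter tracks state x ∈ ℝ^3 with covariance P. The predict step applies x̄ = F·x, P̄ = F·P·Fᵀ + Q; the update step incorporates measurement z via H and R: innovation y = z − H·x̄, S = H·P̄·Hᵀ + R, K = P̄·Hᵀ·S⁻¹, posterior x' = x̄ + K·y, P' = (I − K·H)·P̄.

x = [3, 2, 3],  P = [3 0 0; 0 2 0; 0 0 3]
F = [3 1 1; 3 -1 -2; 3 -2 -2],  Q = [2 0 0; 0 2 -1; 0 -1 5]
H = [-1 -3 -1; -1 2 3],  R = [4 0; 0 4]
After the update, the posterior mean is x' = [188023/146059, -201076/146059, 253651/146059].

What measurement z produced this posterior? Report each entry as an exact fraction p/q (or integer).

z = [2, 2]

x̄ = F·x = [14, 1, -1]
P̄ = F·P·Fᵀ + Q = [34 19 17; 19 43 42; 17 42 52]
S = H·P̄·Hᵀ + R = [877 -857; -857 1004]
K = P̄·Hᵀ·S⁻¹ = [-61297/146059 -44321/146059; -25359/146059 6431/146059; -4669/146059 28456/146059]
x' − x̄ = [-1856803/146059, -347135/146059, 399710/146059] = K·y
y = (KᵀK)⁻¹·Kᵀ·(x' − x̄) = [18, 17]
z = y + H·x̄ = [18, 17] + [-16, -15] = [2, 2]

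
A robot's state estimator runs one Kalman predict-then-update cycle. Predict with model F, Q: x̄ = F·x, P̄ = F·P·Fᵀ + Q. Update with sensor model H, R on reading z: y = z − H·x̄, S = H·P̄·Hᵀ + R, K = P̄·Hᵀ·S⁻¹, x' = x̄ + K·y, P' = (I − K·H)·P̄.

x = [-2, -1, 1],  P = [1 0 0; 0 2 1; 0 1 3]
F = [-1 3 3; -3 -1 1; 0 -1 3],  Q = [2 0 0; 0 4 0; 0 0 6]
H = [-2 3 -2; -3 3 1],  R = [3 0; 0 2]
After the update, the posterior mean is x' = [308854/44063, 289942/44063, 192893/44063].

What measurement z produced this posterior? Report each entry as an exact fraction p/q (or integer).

x̄ = F·x = [2, 8, 4]
P̄ = F·P·Fᵀ + Q = [66 6 27; 6 16 7; 27 7 29]
S = H·P̄·Hᵀ + R = [587 479; 479 541]
K = P̄·Hᵀ·S⁻¹ = [-17601/88126 -9339/88126; -5821/88126 11181/88126; -17191/44063 12696/44063]
x' − x̄ = [220728/44063, -62562/44063, 16641/44063] = K·y
y = (KᵀK)⁻¹·Kᵀ·(x' − x̄) = [-15, -19]
z = y + H·x̄ = [-15, -19] + [12, 22] = [-3, 3]

z = [-3, 3]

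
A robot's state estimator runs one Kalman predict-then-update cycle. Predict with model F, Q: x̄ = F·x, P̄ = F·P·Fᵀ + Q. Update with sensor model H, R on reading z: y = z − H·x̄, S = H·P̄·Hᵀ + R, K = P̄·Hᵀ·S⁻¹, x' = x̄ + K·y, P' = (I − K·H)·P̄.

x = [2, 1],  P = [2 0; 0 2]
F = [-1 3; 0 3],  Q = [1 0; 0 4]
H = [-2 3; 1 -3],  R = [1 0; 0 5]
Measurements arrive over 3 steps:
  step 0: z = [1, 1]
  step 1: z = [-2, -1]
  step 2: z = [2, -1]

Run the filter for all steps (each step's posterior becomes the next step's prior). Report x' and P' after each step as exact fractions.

step 0: x' = [-2695/1688, -309/422], P' = [7557/1688 1161/422; 1161/422 376/211]
step 1: x' = [31315/31801, 471/4543], P' = [3665341/1749055 325686/249865; 325686/249865 32206/35695]
step 2: x' = [-926612000/1160996993, 143748261/1160996993], P' = [2242385134/1160996993 1389018468/1160996993; 1389018468/1160996993 966487046/1160996993]

step 0: x̄ = F·x = [1, 3]
step 0: P̄ = F·P·Fᵀ + Q = [21 18; 18 22]
step 0: y = z − H·x̄ = [-6, 9]
step 0: S = H·P̄·Hᵀ + R = [67 -78; -78 116]
step 0: K = P̄·Hᵀ·S⁻¹ = [-591/844 -1275/1688; -33/211 -219/422]
step 0: x' = x̄ + K·y = [-2695/1688, -309/422]
step 0: P' = (I − K·H)·P̄ = [7557/1688 1161/422; 1161/422 376/211]
step 1: x̄ = F·x = [-1013/1688, -927/422]
step 1: P̄ = F·P·Fᵀ + Q = [8453/1688 3285/422; 3285/422 4228/211]
step 1: y = z − H·x̄ = [2861/844, -11799/1688]
step 1: S = H·P̄·Hᵀ + R = [45559/422 -101531/844; -101531/844 242469/1688]
step 1: K = P̄·Hᵀ·S⁻¹ = [-491276/1749055 -634813/1749055; 24954/249865 -70128/249865]
step 1: x' = x̄ + K·y = [31315/31801, 471/4543]
step 1: P' = (I − K·H)·P̄ = [3665341/1749055 325686/249865; 325686/249865 32206/35695]
step 2: x̄ = F·x = [-21424/31801, 1413/4543]
step 2: P̄ = F·P·Fᵀ + Q = [1187686/349811 210384/49973; 210384/49973 432634/35695]
step 2: y = z − H·x̄ = [-8919/31801, 19296/31801]
step 2: S = H·P̄·Hᵀ + R = [127933089/1749055 -136397494/1749055; -136397494/1749055 161294659/1749055]
step 2: K = P̄·Hᵀ·S⁻¹ = [-317714864/1160996993 -384934054/1160996993; 121424202/1160996993 -302088534/1160996993]
step 2: x' = x̄ + K·y = [-926612000/1160996993, 143748261/1160996993]
step 2: P' = (I − K·H)·P̄ = [2242385134/1160996993 1389018468/1160996993; 1389018468/1160996993 966487046/1160996993]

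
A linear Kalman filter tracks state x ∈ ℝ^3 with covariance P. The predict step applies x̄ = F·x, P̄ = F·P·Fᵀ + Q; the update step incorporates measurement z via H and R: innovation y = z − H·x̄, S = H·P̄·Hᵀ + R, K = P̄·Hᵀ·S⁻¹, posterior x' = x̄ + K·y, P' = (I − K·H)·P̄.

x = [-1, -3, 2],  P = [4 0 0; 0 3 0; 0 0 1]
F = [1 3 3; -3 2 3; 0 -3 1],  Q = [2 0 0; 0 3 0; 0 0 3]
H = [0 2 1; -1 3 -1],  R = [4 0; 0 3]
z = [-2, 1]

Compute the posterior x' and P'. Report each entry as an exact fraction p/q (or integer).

x' = [-19729/27256, -549/3407, -474/3407]
P' = [1067361/27256 26490/3407 -55434/3407; 26490/3407 6195/3407 -10290/3407; -55434/3407 -10290/3407 28872/3407]

x̄ = F·x = [-4, 3, 11]
P̄ = F·P·Fᵀ + Q = [42 15 -24; 15 60 -15; -24 -15 31]
y = z − H·x̄ = [-19, -1]
S = H·P̄·Hᵀ + R = [215 308; 308 568]
K = P̄·Hᵀ·S⁻¹ = [-1227/6814 3957/27256; 525/3407 795/3407; 2073/3407 -1436/3407]
x' = x̄ + K·y = [-19729/27256, -549/3407, -474/3407]
P' = (I − K·H)·P̄ = [1067361/27256 26490/3407 -55434/3407; 26490/3407 6195/3407 -10290/3407; -55434/3407 -10290/3407 28872/3407]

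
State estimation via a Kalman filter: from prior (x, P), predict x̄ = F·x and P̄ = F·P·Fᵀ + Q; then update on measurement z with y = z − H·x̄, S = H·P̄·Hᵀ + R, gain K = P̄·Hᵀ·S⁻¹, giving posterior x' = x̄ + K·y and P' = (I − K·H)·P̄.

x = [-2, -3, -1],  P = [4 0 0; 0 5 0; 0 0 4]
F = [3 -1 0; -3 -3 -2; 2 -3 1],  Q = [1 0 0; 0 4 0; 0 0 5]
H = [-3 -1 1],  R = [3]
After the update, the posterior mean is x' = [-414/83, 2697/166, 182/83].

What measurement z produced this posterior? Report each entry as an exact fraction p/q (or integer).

x̄ = F·x = [-3, 17, 4]
P̄ = F·P·Fᵀ + Q = [42 -21 39; -21 101 13; 39 13 70]
S = H·P̄·Hᵀ + R = [166]
K = P̄·Hᵀ·S⁻¹ = [-33/83; -25/166; -30/83]
x' − x̄ = [-165/83, -125/166, -150/83] = K·y
y = (KᵀK)⁻¹·Kᵀ·(x' − x̄) = [5]
z = y + H·x̄ = [5] + [-4] = [1]

z = [1]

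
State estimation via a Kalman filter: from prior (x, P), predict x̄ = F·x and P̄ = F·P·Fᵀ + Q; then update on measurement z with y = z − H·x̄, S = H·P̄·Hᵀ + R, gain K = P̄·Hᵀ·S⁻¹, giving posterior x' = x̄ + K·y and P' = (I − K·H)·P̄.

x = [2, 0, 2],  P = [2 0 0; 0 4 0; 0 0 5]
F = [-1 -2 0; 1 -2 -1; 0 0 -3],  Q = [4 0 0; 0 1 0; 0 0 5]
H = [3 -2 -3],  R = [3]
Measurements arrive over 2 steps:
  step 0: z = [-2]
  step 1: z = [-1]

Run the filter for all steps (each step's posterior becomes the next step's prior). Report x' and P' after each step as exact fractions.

step 0: x̄ = F·x = [-2, 0, -6]
step 0: P̄ = F·P·Fᵀ + Q = [22 14 0; 14 24 15; 0 15 50]
step 0: y = z − H·x̄ = [-14]
step 0: S = H·P̄·Hᵀ + R = [759]
step 0: K = P̄·Hᵀ·S⁻¹ = [38/759; -17/253; -60/253]
step 0: x' = x̄ + K·y = [-2050/759, 238/253, -678/253]
step 0: P' = (I − K·H)·P̄ = [15254/759 4188/253 2280/253; 4188/253 5205/253 735/253; 2280/253 735/253 1850/253]
step 1: x̄ = F·x = [622/759, -1444/759, 2034/253]
step 1: P̄ = F·P·Fᵀ + Q = [131006/759 58456/759 11250/253; 58456/759 28907/759 3120/253; 11250/253 3120/253 17915/253]
step 1: y = z − H·x̄ = [1163/69]
step 1: S = H·P̄·Hᵀ + R = [53092/69]
step 1: K = P̄·Hᵀ·S⁻¹ = [3974/13273; 4067/26546; -7155/53092]
step 1: x' = x̄ + K·y = [856452/146003, 198503/292006, 3368601/584012]
step 1: P' = (I − K·H)·P̄ = [15129926/146003 6091548/146003 11025180/146003; 6091548/146003 2923728/146003 8240055/292006; 11025180/146003 8240055/292006 33192685/584012]

step 0: x' = [-2050/759, 238/253, -678/253], P' = [15254/759 4188/253 2280/253; 4188/253 5205/253 735/253; 2280/253 735/253 1850/253]
step 1: x' = [856452/146003, 198503/292006, 3368601/584012], P' = [15129926/146003 6091548/146003 11025180/146003; 6091548/146003 2923728/146003 8240055/292006; 11025180/146003 8240055/292006 33192685/584012]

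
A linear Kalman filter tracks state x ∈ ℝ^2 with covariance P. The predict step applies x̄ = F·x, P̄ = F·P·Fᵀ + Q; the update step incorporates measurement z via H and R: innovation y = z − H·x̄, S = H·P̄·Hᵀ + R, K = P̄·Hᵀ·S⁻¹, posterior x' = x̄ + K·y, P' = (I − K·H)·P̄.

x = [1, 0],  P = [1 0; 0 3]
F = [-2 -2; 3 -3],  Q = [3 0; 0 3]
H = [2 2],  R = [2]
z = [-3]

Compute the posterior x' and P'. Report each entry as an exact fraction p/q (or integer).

x' = [-97/33, 16/11]
P' = [1213/165 -394/55; -394/55 411/55]

x̄ = F·x = [-2, 3]
P̄ = F·P·Fᵀ + Q = [19 12; 12 39]
y = z − H·x̄ = [-5]
S = H·P̄·Hᵀ + R = [330]
K = P̄·Hᵀ·S⁻¹ = [31/165; 17/55]
x' = x̄ + K·y = [-97/33, 16/11]
P' = (I − K·H)·P̄ = [1213/165 -394/55; -394/55 411/55]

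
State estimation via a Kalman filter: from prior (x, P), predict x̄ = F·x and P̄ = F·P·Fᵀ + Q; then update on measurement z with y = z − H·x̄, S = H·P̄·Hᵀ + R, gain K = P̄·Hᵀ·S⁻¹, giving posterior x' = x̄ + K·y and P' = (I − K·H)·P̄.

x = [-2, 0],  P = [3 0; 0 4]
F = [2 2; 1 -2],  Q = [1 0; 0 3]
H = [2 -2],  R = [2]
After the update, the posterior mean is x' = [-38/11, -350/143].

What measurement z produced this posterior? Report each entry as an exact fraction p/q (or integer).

z = [-2]

x̄ = F·x = [-4, -2]
P̄ = F·P·Fᵀ + Q = [29 -10; -10 22]
S = H·P̄·Hᵀ + R = [286]
K = P̄·Hᵀ·S⁻¹ = [3/11; -32/143]
x' − x̄ = [6/11, -64/143] = K·y
y = (KᵀK)⁻¹·Kᵀ·(x' − x̄) = [2]
z = y + H·x̄ = [2] + [-4] = [-2]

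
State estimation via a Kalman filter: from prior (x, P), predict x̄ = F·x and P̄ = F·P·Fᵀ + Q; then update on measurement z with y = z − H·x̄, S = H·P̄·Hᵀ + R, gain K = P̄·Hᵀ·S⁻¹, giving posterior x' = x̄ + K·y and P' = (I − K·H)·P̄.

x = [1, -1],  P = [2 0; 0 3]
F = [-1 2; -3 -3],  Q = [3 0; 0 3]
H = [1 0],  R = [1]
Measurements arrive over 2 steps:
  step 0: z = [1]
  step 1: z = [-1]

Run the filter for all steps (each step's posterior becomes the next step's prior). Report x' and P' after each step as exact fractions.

step 0: x̄ = F·x = [-3, 0]
step 0: P̄ = F·P·Fᵀ + Q = [17 -12; -12 48]
step 0: y = z − H·x̄ = [4]
step 0: S = H·P̄·Hᵀ + R = [18]
step 0: K = P̄·Hᵀ·S⁻¹ = [17/18; -2/3]
step 0: x' = x̄ + K·y = [7/9, -8/3]
step 0: P' = (I − K·H)·P̄ = [17/18 -2/3; -2/3 40]
step 1: x̄ = F·x = [-55/9, 17/3]
step 1: P̄ = F·P·Fᵀ + Q = [2999/18 -1411/6; -1411/6 719/2]
step 1: y = z − H·x̄ = [46/9]
step 1: S = H·P̄·Hᵀ + R = [3017/18]
step 1: K = P̄·Hᵀ·S⁻¹ = [2999/3017; -4233/3017]
step 1: x' = x̄ + K·y = [-3109/3017, -4539/3017]
step 1: P' = (I − K·H)·P̄ = [2999/3017 -4233/3017; -4233/3017 89151/3017]

step 0: x' = [7/9, -8/3], P' = [17/18 -2/3; -2/3 40]
step 1: x' = [-3109/3017, -4539/3017], P' = [2999/3017 -4233/3017; -4233/3017 89151/3017]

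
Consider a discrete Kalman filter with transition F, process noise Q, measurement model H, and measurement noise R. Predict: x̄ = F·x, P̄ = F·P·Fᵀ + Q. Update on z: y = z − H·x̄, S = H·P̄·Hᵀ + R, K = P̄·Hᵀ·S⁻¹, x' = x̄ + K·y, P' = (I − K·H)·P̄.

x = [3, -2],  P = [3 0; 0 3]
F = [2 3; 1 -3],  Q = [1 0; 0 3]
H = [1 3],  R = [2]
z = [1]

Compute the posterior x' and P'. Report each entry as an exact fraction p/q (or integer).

x̄ = F·x = [0, 9]
P̄ = F·P·Fᵀ + Q = [40 -21; -21 33]
y = z − H·x̄ = [-26]
S = H·P̄·Hᵀ + R = [213]
K = P̄·Hᵀ·S⁻¹ = [-23/213; 26/71]
x' = x̄ + K·y = [598/213, -37/71]
P' = (I − K·H)·P̄ = [7991/213 -893/71; -893/71 315/71]

x' = [598/213, -37/71]
P' = [7991/213 -893/71; -893/71 315/71]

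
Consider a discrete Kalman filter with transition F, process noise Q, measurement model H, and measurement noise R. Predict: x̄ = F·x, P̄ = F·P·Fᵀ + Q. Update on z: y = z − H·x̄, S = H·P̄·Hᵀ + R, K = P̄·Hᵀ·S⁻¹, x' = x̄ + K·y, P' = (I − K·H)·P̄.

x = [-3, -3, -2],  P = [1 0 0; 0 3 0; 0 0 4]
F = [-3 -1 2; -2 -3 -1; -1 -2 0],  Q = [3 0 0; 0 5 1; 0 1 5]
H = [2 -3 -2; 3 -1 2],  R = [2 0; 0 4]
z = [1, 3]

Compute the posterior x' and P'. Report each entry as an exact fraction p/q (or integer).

x' = [639096/243533, 548763/243533, -284247/243533]
P' = [539546/243533 606206/243533 -372714/243533; 606206/243533 763106/243533 -481392/243533; -372714/243533 -481392/243533 382221/243533]

x̄ = F·x = [8, 17, 9]
P̄ = F·P·Fᵀ + Q = [31 7 9; 7 40 21; 9 21 18]
y = z − H·x̄ = [54, -22]
S = H·P̄·Hᵀ + R = [654 55; 55 377]
K = P̄·Hᵀ·S⁻¹ = [2951/243533 66751/243533; -57061/243533 23182/243533; -32847/243533 31923/243533]
x' = x̄ + K·y = [639096/243533, 548763/243533, -284247/243533]
P' = (I − K·H)·P̄ = [539546/243533 606206/243533 -372714/243533; 606206/243533 763106/243533 -481392/243533; -372714/243533 -481392/243533 382221/243533]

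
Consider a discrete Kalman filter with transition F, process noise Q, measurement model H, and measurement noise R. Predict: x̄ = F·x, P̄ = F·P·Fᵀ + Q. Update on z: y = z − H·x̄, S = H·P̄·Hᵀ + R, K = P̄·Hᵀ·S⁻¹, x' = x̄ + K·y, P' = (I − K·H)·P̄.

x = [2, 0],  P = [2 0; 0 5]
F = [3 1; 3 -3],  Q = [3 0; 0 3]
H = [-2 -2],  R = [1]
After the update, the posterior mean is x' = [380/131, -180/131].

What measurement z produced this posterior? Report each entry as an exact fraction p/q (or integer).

z = [-3]

x̄ = F·x = [6, 6]
P̄ = F·P·Fᵀ + Q = [26 3; 3 66]
S = H·P̄·Hᵀ + R = [393]
K = P̄·Hᵀ·S⁻¹ = [-58/393; -46/131]
x' − x̄ = [-406/131, -966/131] = K·y
y = (KᵀK)⁻¹·Kᵀ·(x' − x̄) = [21]
z = y + H·x̄ = [21] + [-24] = [-3]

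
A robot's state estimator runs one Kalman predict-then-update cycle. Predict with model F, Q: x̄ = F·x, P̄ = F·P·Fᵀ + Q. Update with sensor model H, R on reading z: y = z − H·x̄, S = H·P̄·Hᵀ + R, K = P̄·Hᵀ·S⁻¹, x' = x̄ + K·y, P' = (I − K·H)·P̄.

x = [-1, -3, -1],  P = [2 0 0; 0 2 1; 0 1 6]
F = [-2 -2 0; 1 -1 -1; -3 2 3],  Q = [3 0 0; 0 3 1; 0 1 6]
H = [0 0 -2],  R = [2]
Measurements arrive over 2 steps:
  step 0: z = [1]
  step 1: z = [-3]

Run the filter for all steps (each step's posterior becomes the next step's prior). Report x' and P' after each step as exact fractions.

step 0: x̄ = F·x = [8, 3, -6]
step 0: P̄ = F·P·Fᵀ + Q = [19 2 -2; 2 15 -32; -2 -32 98]
step 0: y = z − H·x̄ = [-11]
step 0: S = H·P̄·Hᵀ + R = [394]
step 0: K = P̄·Hᵀ·S⁻¹ = [2/197; 32/197; -98/197]
step 0: x' = x̄ + K·y = [1554/197, 239/197, -104/197]
step 0: P' = (I − K·H)·P̄ = [3735/197 266/197 -2/197; 266/197 907/197 -32/197; -2/197 -32/197 98/197]
step 1: x̄ = F·x = [-3586/197, 1419/197, -4496/197]
step 1: P̄ = F·P·Fᵀ + Q = [21287/197 -5724/197 19518/197; -5724/197 4739/197 -11638/197; 19518/197 -11638/197 35767/197]
step 1: y = z − H·x̄ = [-9583/197]
step 1: S = H·P̄·Hᵀ + R = [143462/197]
step 1: K = P̄·Hᵀ·S⁻¹ = [-19518/71731; 1058/6521; -35767/71731]
step 1: x' = x̄ + K·y = [-356276/71731, -4495/6521, 102805/71731]
step 1: P' = (I − K·H)·P̄ = [3883417/71731 20172/6521 19518/71731; 20172/6521 31863/6521 -1058/6521; 19518/71731 -1058/6521 35767/71731]

step 0: x' = [1554/197, 239/197, -104/197], P' = [3735/197 266/197 -2/197; 266/197 907/197 -32/197; -2/197 -32/197 98/197]
step 1: x' = [-356276/71731, -4495/6521, 102805/71731], P' = [3883417/71731 20172/6521 19518/71731; 20172/6521 31863/6521 -1058/6521; 19518/71731 -1058/6521 35767/71731]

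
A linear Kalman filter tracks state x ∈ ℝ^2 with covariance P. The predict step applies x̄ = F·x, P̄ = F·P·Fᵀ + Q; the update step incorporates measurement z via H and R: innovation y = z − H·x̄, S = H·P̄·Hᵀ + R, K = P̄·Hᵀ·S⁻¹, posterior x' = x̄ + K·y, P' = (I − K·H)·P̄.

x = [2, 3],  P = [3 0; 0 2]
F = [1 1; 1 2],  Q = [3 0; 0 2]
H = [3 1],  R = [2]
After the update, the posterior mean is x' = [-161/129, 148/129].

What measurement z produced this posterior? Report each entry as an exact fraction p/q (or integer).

x̄ = F·x = [5, 8]
P̄ = F·P·Fᵀ + Q = [8 7; 7 13]
S = H·P̄·Hᵀ + R = [129]
K = P̄·Hᵀ·S⁻¹ = [31/129; 34/129]
x' − x̄ = [-806/129, -884/129] = K·y
y = (KᵀK)⁻¹·Kᵀ·(x' − x̄) = [-26]
z = y + H·x̄ = [-26] + [23] = [-3]

z = [-3]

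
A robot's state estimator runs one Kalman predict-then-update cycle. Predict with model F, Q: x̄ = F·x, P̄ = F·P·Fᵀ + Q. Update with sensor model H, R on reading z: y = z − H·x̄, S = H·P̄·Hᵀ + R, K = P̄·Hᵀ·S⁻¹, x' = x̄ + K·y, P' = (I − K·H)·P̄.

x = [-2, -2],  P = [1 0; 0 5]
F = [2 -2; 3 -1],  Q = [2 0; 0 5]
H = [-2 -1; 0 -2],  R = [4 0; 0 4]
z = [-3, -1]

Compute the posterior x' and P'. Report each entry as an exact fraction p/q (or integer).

x̄ = F·x = [0, -4]
P̄ = F·P·Fᵀ + Q = [26 16; 16 19]
y = z − H·x̄ = [-7, -9]
S = H·P̄·Hᵀ + R = [191 102; 102 80]
K = P̄·Hᵀ·S⁻¹ = [-544/1219 206/1219; -51/1219 -514/1219]
x' = x̄ + K·y = [1954/1219, 107/1219]
P' = (I − K·H)·P̄ = [1294/1219 -412/1219; -412/1219 1028/1219]

x' = [1954/1219, 107/1219]
P' = [1294/1219 -412/1219; -412/1219 1028/1219]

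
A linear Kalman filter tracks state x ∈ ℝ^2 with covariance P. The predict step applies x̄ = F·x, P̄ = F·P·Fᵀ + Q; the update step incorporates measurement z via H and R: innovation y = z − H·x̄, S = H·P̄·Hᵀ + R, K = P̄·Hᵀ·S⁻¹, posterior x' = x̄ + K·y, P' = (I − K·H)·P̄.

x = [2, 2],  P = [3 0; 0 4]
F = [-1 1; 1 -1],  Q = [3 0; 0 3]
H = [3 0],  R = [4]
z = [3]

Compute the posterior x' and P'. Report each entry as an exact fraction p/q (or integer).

x̄ = F·x = [0, 0]
P̄ = F·P·Fᵀ + Q = [10 -7; -7 10]
y = z − H·x̄ = [3]
S = H·P̄·Hᵀ + R = [94]
K = P̄·Hᵀ·S⁻¹ = [15/47; -21/94]
x' = x̄ + K·y = [45/47, -63/94]
P' = (I − K·H)·P̄ = [20/47 -14/47; -14/47 499/94]

x' = [45/47, -63/94]
P' = [20/47 -14/47; -14/47 499/94]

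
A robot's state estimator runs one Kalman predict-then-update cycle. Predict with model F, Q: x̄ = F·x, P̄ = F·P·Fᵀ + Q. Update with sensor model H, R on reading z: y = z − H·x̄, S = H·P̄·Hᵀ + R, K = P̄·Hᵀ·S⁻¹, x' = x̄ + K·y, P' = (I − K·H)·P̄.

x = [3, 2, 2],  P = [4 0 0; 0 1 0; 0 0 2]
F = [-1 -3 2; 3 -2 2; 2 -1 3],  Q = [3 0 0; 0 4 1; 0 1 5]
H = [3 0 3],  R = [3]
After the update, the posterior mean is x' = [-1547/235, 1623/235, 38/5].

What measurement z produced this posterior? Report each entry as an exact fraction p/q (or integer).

x̄ = F·x = [-5, 9, 10]
P̄ = F·P·Fᵀ + Q = [24 2 7; 2 52 39; 7 39 40]
S = H·P̄·Hᵀ + R = [705]
K = P̄·Hᵀ·S⁻¹ = [31/235; 41/235; 1/5]
x' − x̄ = [-372/235, -492/235, -12/5] = K·y
y = (KᵀK)⁻¹·Kᵀ·(x' − x̄) = [-12]
z = y + H·x̄ = [-12] + [15] = [3]

z = [3]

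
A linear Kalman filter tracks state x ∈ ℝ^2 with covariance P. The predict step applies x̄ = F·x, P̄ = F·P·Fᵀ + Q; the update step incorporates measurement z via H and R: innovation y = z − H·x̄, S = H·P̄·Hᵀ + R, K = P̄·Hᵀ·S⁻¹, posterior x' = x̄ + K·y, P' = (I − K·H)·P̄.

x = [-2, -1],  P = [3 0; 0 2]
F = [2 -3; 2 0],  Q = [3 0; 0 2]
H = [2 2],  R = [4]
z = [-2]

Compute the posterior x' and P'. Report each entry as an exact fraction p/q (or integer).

x̄ = F·x = [-1, -4]
P̄ = F·P·Fᵀ + Q = [33 12; 12 14]
y = z − H·x̄ = [8]
S = H·P̄·Hᵀ + R = [288]
K = P̄·Hᵀ·S⁻¹ = [5/16; 13/72]
x' = x̄ + K·y = [3/2, -23/9]
P' = (I − K·H)·P̄ = [39/8 -17/4; -17/4 83/18]

x' = [3/2, -23/9]
P' = [39/8 -17/4; -17/4 83/18]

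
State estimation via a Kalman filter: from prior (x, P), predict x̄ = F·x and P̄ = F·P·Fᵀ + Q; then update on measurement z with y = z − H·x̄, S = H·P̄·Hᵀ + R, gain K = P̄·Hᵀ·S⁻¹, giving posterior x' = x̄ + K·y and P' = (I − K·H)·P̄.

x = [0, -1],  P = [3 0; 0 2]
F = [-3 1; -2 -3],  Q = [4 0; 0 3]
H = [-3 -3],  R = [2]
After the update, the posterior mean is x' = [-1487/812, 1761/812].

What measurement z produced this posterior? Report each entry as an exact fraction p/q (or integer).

z = [-1]

x̄ = F·x = [-1, 3]
P̄ = F·P·Fᵀ + Q = [33 12; 12 33]
S = H·P̄·Hᵀ + R = [812]
K = P̄·Hᵀ·S⁻¹ = [-135/812; -135/812]
x' − x̄ = [-675/812, -675/812] = K·y
y = (KᵀK)⁻¹·Kᵀ·(x' − x̄) = [5]
z = y + H·x̄ = [5] + [-6] = [-1]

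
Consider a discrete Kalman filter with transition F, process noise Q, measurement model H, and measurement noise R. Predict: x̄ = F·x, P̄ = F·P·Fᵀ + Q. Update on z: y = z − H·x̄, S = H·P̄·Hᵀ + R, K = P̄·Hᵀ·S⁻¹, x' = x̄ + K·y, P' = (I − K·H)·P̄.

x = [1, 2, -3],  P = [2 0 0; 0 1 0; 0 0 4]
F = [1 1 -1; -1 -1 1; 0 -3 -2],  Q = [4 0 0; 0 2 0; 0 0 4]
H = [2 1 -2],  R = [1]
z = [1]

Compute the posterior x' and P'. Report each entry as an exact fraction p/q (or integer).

x̄ = F·x = [6, -6, 0]
P̄ = F·P·Fᵀ + Q = [11 -7 5; -7 9 -5; 5 -5 29]
y = z − H·x̄ = [-5]
S = H·P̄·Hᵀ + R = [122]
K = P̄·Hᵀ·S⁻¹ = [5/122; 5/122; -53/122]
x' = x̄ + K·y = [707/122, -757/122, 265/122]
P' = (I − K·H)·P̄ = [1317/122 -879/122 875/122; -879/122 1073/122 -345/122; 875/122 -345/122 729/122]

x' = [707/122, -757/122, 265/122]
P' = [1317/122 -879/122 875/122; -879/122 1073/122 -345/122; 875/122 -345/122 729/122]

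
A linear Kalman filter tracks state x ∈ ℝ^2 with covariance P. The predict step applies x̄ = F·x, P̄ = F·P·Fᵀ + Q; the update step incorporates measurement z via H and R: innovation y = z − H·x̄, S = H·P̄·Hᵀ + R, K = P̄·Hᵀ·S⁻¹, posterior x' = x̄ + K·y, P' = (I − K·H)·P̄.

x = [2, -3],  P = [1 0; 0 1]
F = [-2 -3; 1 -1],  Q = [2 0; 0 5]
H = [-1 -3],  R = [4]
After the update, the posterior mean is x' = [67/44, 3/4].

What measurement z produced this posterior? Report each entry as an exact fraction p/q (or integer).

x̄ = F·x = [5, 5]
P̄ = F·P·Fᵀ + Q = [15 1; 1 7]
S = H·P̄·Hᵀ + R = [88]
K = P̄·Hᵀ·S⁻¹ = [-9/44; -1/4]
x' − x̄ = [-153/44, -17/4] = K·y
y = (KᵀK)⁻¹·Kᵀ·(x' − x̄) = [17]
z = y + H·x̄ = [17] + [-20] = [-3]

z = [-3]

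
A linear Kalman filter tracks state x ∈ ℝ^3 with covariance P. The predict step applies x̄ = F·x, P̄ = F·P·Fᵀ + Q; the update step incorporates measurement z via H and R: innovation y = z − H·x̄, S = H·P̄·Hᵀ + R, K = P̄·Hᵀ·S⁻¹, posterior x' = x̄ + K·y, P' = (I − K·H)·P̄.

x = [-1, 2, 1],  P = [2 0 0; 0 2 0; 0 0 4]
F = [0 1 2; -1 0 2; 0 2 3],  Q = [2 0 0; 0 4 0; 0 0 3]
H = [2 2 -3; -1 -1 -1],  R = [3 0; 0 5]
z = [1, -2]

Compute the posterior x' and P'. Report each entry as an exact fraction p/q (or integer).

x̄ = F·x = [4, 3, 7]
P̄ = F·P·Fᵀ + Q = [20 16 28; 16 22 24; 28 24 47]
y = z − H·x̄ = [8, 12]
S = H·P̄·Hᵀ + R = [98 45; 45 230]
K = P̄·Hᵀ·S⁻¹ = [24/4103 -5732/20515; 742/4103 -6256/20515; -811/4103 -8037/20515]
x' = x̄ + K·y = [14236/20515, 16153/20515, 14721/20515]
P' = (I − K·H)·P̄ = [44892/20515 -27624/20515 11392/20515; -27624/20515 48618/20515 10286/20515; 11392/20515 10286/20515 18507/20515]

x' = [14236/20515, 16153/20515, 14721/20515]
P' = [44892/20515 -27624/20515 11392/20515; -27624/20515 48618/20515 10286/20515; 11392/20515 10286/20515 18507/20515]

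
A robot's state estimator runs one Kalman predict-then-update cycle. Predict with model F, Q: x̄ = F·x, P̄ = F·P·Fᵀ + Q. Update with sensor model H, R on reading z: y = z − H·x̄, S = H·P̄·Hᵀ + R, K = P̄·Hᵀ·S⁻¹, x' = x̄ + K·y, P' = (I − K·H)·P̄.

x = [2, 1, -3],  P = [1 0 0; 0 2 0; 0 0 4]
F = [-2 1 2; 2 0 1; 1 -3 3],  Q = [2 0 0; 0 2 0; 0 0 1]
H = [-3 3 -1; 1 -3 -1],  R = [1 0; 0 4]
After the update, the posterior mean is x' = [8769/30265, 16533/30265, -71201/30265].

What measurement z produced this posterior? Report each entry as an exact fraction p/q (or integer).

z = [3, 1]

x̄ = F·x = [-9, 1, -10]
P̄ = F·P·Fᵀ + Q = [24 4 16; 4 10 14; 16 14 56]
S = H·P̄·Hᵀ + R = [303 -26; -26 202]
K = P̄·Hᵀ·S⁻¹ = [-7728/30265 -1594/30265; -116/30265 -6008/30265; -7328/30265 -13229/30265]
x' − x̄ = [281154/30265, -13732/30265, 231449/30265] = K·y
y = (KᵀK)⁻¹·Kᵀ·(x' − x̄) = [-37, 3]
z = y + H·x̄ = [-37, 3] + [40, -2] = [3, 1]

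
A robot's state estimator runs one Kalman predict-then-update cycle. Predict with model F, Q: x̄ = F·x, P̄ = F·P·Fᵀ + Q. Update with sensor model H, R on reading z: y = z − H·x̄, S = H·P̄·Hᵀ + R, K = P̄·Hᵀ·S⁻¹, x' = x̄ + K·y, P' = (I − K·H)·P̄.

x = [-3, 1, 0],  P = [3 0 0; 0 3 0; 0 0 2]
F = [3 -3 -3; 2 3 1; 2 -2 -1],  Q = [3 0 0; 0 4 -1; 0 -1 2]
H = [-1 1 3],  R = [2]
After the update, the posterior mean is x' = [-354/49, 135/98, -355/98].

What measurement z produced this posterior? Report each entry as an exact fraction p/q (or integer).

x̄ = F·x = [-12, -3, -8]
P̄ = F·P·Fᵀ + Q = [75 -15 42; -15 45 -9; 42 -9 28]
S = H·P̄·Hᵀ + R = [98]
K = P̄·Hᵀ·S⁻¹ = [18/49; 33/98; 33/98]
x' − x̄ = [234/49, 429/98, 429/98] = K·y
y = (KᵀK)⁻¹·Kᵀ·(x' − x̄) = [13]
z = y + H·x̄ = [13] + [-15] = [-2]

z = [-2]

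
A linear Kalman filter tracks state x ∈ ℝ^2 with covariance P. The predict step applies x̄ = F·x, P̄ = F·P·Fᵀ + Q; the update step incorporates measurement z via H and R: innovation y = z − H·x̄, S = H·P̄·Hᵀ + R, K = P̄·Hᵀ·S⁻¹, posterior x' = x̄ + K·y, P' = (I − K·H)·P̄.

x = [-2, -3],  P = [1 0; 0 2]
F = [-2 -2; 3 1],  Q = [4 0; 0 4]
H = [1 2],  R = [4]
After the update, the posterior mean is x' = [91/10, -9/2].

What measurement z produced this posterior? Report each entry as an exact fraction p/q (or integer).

x̄ = F·x = [10, -9]
P̄ = F·P·Fᵀ + Q = [16 -10; -10 15]
S = H·P̄·Hᵀ + R = [40]
K = P̄·Hᵀ·S⁻¹ = [-1/10; 1/2]
x' − x̄ = [-9/10, 9/2] = K·y
y = (KᵀK)⁻¹·Kᵀ·(x' − x̄) = [9]
z = y + H·x̄ = [9] + [-8] = [1]

z = [1]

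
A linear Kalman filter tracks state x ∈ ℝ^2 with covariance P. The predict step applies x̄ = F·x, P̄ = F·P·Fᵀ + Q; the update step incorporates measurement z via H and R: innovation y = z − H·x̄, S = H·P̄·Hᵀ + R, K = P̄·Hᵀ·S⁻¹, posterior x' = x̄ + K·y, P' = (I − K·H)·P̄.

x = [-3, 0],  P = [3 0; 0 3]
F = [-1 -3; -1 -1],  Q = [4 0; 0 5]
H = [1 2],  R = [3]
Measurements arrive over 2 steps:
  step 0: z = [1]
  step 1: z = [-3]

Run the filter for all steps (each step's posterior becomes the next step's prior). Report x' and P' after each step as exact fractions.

step 0: x' = [-77/129, 115/129], P' = [1022/129 -424/129; -424/129 263/129]
step 1: x' = [-14109/6536, -2685/6536], P' = [49335/6536 -22281/6536; -22281/6536 14559/6536]

step 0: x̄ = F·x = [3, 3]
step 0: P̄ = F·P·Fᵀ + Q = [34 12; 12 11]
step 0: y = z − H·x̄ = [-8]
step 0: S = H·P̄·Hᵀ + R = [129]
step 0: K = P̄·Hᵀ·S⁻¹ = [58/129; 34/129]
step 0: x' = x̄ + K·y = [-77/129, 115/129]
step 0: P' = (I − K·H)·P̄ = [1022/129 -424/129; -424/129 263/129]
step 1: x̄ = F·x = [-268/129, -38/129]
step 1: P̄ = F·P·Fᵀ + Q = [1361/129 115/129; 115/129 1082/129]
step 1: y = z − H·x̄ = [-1/3]
step 1: S = H·P̄·Hᵀ + R = [152/3]
step 1: K = P̄·Hᵀ·S⁻¹ = [37/152; 53/152]
step 1: x' = x̄ + K·y = [-14109/6536, -2685/6536]
step 1: P' = (I − K·H)·P̄ = [49335/6536 -22281/6536; -22281/6536 14559/6536]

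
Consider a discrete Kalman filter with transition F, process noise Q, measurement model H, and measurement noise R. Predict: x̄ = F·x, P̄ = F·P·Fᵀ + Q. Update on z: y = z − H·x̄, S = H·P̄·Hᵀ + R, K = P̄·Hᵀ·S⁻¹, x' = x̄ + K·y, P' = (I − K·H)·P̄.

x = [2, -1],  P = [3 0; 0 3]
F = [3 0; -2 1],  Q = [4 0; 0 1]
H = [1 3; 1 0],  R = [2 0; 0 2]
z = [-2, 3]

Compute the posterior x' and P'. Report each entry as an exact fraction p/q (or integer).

x̄ = F·x = [6, -5]
P̄ = F·P·Fᵀ + Q = [31 -18; -18 16]
y = z − H·x̄ = [7, -3]
S = H·P̄·Hᵀ + R = [69 -23; -23 33]
K = P̄·Hᵀ·S⁻¹ = [-1/38 35/38; 144/437 -6/19]
x' = x̄ + K·y = [58/19, -763/437]
P' = (I − K·H)·P̄ = [35/19 -12/19; -12/19 188/437]

x' = [58/19, -763/437]
P' = [35/19 -12/19; -12/19 188/437]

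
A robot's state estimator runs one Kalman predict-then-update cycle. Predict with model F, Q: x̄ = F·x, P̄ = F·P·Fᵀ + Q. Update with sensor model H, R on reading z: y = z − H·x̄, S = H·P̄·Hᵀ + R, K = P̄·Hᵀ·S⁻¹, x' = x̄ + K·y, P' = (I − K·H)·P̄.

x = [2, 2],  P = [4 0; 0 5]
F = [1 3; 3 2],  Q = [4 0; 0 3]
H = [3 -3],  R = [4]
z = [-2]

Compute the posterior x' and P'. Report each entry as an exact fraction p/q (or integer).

x̄ = F·x = [8, 10]
P̄ = F·P·Fᵀ + Q = [53 42; 42 59]
y = z − H·x̄ = [4]
S = H·P̄·Hᵀ + R = [256]
K = P̄·Hᵀ·S⁻¹ = [33/256; -51/256]
x' = x̄ + K·y = [545/64, 589/64]
P' = (I − K·H)·P̄ = [12479/256 12435/256; 12435/256 12503/256]

x' = [545/64, 589/64]
P' = [12479/256 12435/256; 12435/256 12503/256]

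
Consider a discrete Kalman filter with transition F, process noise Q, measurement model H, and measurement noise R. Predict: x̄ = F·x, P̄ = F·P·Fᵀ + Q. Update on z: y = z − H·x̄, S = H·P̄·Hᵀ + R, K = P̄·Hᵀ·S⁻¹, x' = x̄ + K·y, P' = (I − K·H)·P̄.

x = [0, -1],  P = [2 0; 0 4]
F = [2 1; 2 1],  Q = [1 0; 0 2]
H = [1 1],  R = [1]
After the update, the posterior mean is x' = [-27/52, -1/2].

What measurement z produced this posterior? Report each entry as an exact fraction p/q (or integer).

z = [-1]

x̄ = F·x = [-1, -1]
P̄ = F·P·Fᵀ + Q = [13 12; 12 14]
S = H·P̄·Hᵀ + R = [52]
K = P̄·Hᵀ·S⁻¹ = [25/52; 1/2]
x' − x̄ = [25/52, 1/2] = K·y
y = (KᵀK)⁻¹·Kᵀ·(x' − x̄) = [1]
z = y + H·x̄ = [1] + [-2] = [-1]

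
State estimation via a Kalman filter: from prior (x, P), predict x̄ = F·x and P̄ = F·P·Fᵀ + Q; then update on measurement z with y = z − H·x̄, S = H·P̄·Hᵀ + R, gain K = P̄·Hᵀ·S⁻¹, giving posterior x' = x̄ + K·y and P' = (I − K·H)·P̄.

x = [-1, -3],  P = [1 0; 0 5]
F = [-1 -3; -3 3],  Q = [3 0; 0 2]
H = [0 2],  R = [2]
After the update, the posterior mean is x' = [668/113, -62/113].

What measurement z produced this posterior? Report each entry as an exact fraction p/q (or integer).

z = [-1]

x̄ = F·x = [10, -6]
P̄ = F·P·Fᵀ + Q = [49 -42; -42 56]
S = H·P̄·Hᵀ + R = [226]
K = P̄·Hᵀ·S⁻¹ = [-42/113; 56/113]
x' − x̄ = [-462/113, 616/113] = K·y
y = (KᵀK)⁻¹·Kᵀ·(x' − x̄) = [11]
z = y + H·x̄ = [11] + [-12] = [-1]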